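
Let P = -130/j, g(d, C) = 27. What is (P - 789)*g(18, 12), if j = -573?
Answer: -4067703/191 ≈ -21297.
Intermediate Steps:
P = 130/573 (P = -130/(-573) = -130*(-1/573) = 130/573 ≈ 0.22688)
(P - 789)*g(18, 12) = (130/573 - 789)*27 = -451967/573*27 = -4067703/191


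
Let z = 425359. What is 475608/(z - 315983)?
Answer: 59451/13672 ≈ 4.3484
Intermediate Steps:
475608/(z - 315983) = 475608/(425359 - 315983) = 475608/109376 = 475608*(1/109376) = 59451/13672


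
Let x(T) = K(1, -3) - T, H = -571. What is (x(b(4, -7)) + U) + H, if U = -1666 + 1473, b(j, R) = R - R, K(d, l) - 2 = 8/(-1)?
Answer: -770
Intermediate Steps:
K(d, l) = -6 (K(d, l) = 2 + 8/(-1) = 2 + 8*(-1) = 2 - 8 = -6)
b(j, R) = 0
U = -193
x(T) = -6 - T
(x(b(4, -7)) + U) + H = ((-6 - 1*0) - 193) - 571 = ((-6 + 0) - 193) - 571 = (-6 - 193) - 571 = -199 - 571 = -770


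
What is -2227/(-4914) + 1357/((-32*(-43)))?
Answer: 4866325/3380832 ≈ 1.4394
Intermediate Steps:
-2227/(-4914) + 1357/((-32*(-43))) = -2227*(-1/4914) + 1357/1376 = 2227/4914 + 1357*(1/1376) = 2227/4914 + 1357/1376 = 4866325/3380832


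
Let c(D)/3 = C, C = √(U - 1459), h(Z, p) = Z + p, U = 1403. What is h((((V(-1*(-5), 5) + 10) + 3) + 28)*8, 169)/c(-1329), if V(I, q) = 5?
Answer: -179*I*√14/28 ≈ -23.92*I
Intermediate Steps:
C = 2*I*√14 (C = √(1403 - 1459) = √(-56) = 2*I*√14 ≈ 7.4833*I)
c(D) = 6*I*√14 (c(D) = 3*(2*I*√14) = 6*I*√14)
h((((V(-1*(-5), 5) + 10) + 3) + 28)*8, 169)/c(-1329) = ((((5 + 10) + 3) + 28)*8 + 169)/((6*I*√14)) = (((15 + 3) + 28)*8 + 169)*(-I*√14/84) = ((18 + 28)*8 + 169)*(-I*√14/84) = (46*8 + 169)*(-I*√14/84) = (368 + 169)*(-I*√14/84) = 537*(-I*√14/84) = -179*I*√14/28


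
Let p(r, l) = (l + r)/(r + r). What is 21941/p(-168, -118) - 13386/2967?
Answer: 158474042/6149 ≈ 25772.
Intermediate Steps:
p(r, l) = (l + r)/(2*r) (p(r, l) = (l + r)/((2*r)) = (l + r)*(1/(2*r)) = (l + r)/(2*r))
21941/p(-168, -118) - 13386/2967 = 21941/(((1/2)*(-118 - 168)/(-168))) - 13386/2967 = 21941/(((1/2)*(-1/168)*(-286))) - 13386*1/2967 = 21941/(143/168) - 194/43 = 21941*(168/143) - 194/43 = 3686088/143 - 194/43 = 158474042/6149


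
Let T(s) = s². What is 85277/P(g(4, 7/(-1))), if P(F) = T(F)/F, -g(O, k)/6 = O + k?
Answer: 85277/18 ≈ 4737.6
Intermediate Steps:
g(O, k) = -6*O - 6*k (g(O, k) = -6*(O + k) = -6*O - 6*k)
P(F) = F (P(F) = F²/F = F)
85277/P(g(4, 7/(-1))) = 85277/(-6*4 - 42/(-1)) = 85277/(-24 - 42*(-1)) = 85277/(-24 - 6*(-7)) = 85277/(-24 + 42) = 85277/18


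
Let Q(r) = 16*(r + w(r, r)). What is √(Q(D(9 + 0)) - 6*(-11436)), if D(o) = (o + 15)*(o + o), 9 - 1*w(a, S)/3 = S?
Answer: 6*√1534 ≈ 235.00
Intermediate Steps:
w(a, S) = 27 - 3*S
D(o) = 2*o*(15 + o) (D(o) = (15 + o)*(2*o) = 2*o*(15 + o))
Q(r) = 432 - 32*r (Q(r) = 16*(r + (27 - 3*r)) = 16*(27 - 2*r) = 432 - 32*r)
√(Q(D(9 + 0)) - 6*(-11436)) = √((432 - 64*(9 + 0)*(15 + (9 + 0))) - 6*(-11436)) = √((432 - 64*9*(15 + 9)) + 68616) = √((432 - 64*9*24) + 68616) = √((432 - 32*432) + 68616) = √((432 - 13824) + 68616) = √(-13392 + 68616) = √55224 = 6*√1534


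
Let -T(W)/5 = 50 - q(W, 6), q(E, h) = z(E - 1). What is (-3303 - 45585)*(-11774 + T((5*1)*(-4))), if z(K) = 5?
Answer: 586607112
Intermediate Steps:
q(E, h) = 5
T(W) = -225 (T(W) = -5*(50 - 1*5) = -5*(50 - 5) = -5*45 = -225)
(-3303 - 45585)*(-11774 + T((5*1)*(-4))) = (-3303 - 45585)*(-11774 - 225) = -48888*(-11999) = 586607112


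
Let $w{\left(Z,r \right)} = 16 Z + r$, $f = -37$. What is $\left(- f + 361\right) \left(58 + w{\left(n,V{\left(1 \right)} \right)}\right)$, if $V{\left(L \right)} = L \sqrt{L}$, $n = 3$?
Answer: $42586$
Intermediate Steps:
$V{\left(L \right)} = L^{\frac{3}{2}}$
$w{\left(Z,r \right)} = r + 16 Z$
$\left(- f + 361\right) \left(58 + w{\left(n,V{\left(1 \right)} \right)}\right) = \left(\left(-1\right) \left(-37\right) + 361\right) \left(58 + \left(1^{\frac{3}{2}} + 16 \cdot 3\right)\right) = \left(37 + 361\right) \left(58 + \left(1 + 48\right)\right) = 398 \left(58 + 49\right) = 398 \cdot 107 = 42586$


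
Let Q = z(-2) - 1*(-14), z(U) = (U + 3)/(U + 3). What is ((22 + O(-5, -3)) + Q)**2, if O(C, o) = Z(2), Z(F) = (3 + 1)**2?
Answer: 2809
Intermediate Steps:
z(U) = 1 (z(U) = (3 + U)/(3 + U) = 1)
Z(F) = 16 (Z(F) = 4**2 = 16)
O(C, o) = 16
Q = 15 (Q = 1 - 1*(-14) = 1 + 14 = 15)
((22 + O(-5, -3)) + Q)**2 = ((22 + 16) + 15)**2 = (38 + 15)**2 = 53**2 = 2809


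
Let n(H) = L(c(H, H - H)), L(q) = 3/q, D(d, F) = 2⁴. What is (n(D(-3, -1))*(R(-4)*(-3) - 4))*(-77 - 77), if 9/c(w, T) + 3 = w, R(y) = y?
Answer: -16016/3 ≈ -5338.7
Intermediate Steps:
D(d, F) = 16
c(w, T) = 9/(-3 + w)
n(H) = -1 + H/3 (n(H) = 3/((9/(-3 + H))) = 3*(-⅓ + H/9) = -1 + H/3)
(n(D(-3, -1))*(R(-4)*(-3) - 4))*(-77 - 77) = ((-1 + (⅓)*16)*(-4*(-3) - 4))*(-77 - 77) = ((-1 + 16/3)*(12 - 4))*(-154) = ((13/3)*8)*(-154) = (104/3)*(-154) = -16016/3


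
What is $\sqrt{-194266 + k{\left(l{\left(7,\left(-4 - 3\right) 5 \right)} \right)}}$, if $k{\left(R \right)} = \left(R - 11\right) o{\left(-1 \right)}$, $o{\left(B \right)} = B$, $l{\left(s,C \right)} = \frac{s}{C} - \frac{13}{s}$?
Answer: $\frac{i \sqrt{237959855}}{35} \approx 440.74 i$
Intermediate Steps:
$l{\left(s,C \right)} = - \frac{13}{s} + \frac{s}{C}$
$k{\left(R \right)} = 11 - R$ ($k{\left(R \right)} = \left(R - 11\right) \left(-1\right) = \left(-11 + R\right) \left(-1\right) = 11 - R$)
$\sqrt{-194266 + k{\left(l{\left(7,\left(-4 - 3\right) 5 \right)} \right)}} = \sqrt{-194266 - \left(-11 - \frac{13}{7} + 7 \frac{1}{5 \left(-4 - 3\right)}\right)} = \sqrt{-194266 - \left(-11 - \frac{13}{7} - \frac{1}{5}\right)} = \sqrt{-194266 + \left(11 - \left(- \frac{13}{7} + \frac{7}{-35}\right)\right)} = \sqrt{-194266 + \left(11 - \left(- \frac{13}{7} + 7 \left(- \frac{1}{35}\right)\right)\right)} = \sqrt{-194266 + \left(11 - \left(- \frac{13}{7} - \frac{1}{5}\right)\right)} = \sqrt{-194266 + \left(11 - - \frac{72}{35}\right)} = \sqrt{-194266 + \left(11 + \frac{72}{35}\right)} = \sqrt{-194266 + \frac{457}{35}} = \sqrt{- \frac{6798853}{35}} = \frac{i \sqrt{237959855}}{35}$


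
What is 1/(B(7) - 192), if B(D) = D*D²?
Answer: 1/151 ≈ 0.0066225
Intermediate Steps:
B(D) = D³
1/(B(7) - 192) = 1/(7³ - 192) = 1/(343 - 192) = 1/151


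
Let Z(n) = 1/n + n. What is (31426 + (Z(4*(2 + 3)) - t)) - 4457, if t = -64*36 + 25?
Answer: 585361/20 ≈ 29268.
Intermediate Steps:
t = -2279 (t = -2304 + 25 = -2279)
Z(n) = n + 1/n
(31426 + (Z(4*(2 + 3)) - t)) - 4457 = (31426 + ((4*(2 + 3) + 1/(4*(2 + 3))) - 1*(-2279))) - 4457 = (31426 + ((4*5 + 1/(4*5)) + 2279)) - 4457 = (31426 + ((20 + 1/20) + 2279)) - 4457 = (31426 + (401/20 + 2279)) - 4457 = (31426 + 45981/20) - 4457 = 674501/20 - 4457 = 585361/20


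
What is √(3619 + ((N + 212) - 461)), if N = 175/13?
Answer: √571805/13 ≈ 58.168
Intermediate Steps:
N = 175/13 (N = 175*(1/13) = 175/13 ≈ 13.462)
√(3619 + ((N + 212) - 461)) = √(3619 + ((175/13 + 212) - 461)) = √(3619 + (2931/13 - 461)) = √(3619 - 3062/13) = √(43985/13) = √571805/13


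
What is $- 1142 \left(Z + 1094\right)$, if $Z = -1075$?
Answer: $-21698$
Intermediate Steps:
$- 1142 \left(Z + 1094\right) = - 1142 \left(-1075 + 1094\right) = \left(-1142\right) 19 = -21698$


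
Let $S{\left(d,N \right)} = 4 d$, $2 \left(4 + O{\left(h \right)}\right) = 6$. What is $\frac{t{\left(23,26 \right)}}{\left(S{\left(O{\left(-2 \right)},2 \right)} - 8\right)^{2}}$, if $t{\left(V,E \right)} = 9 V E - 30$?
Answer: $\frac{223}{6} \approx 37.167$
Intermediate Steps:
$O{\left(h \right)} = -1$ ($O{\left(h \right)} = -4 + \frac{1}{2} \cdot 6 = -4 + 3 = -1$)
$t{\left(V,E \right)} = -30 + 9 E V$ ($t{\left(V,E \right)} = 9 E V - 30 = -30 + 9 E V$)
$\frac{t{\left(23,26 \right)}}{\left(S{\left(O{\left(-2 \right)},2 \right)} - 8\right)^{2}} = \frac{-30 + 9 \cdot 26 \cdot 23}{\left(4 \left(-1\right) - 8\right)^{2}} = \frac{-30 + 5382}{\left(-4 - 8\right)^{2}} = \frac{5352}{\left(-12\right)^{2}} = \frac{5352}{144} = 5352 \cdot \frac{1}{144} = \frac{223}{6}$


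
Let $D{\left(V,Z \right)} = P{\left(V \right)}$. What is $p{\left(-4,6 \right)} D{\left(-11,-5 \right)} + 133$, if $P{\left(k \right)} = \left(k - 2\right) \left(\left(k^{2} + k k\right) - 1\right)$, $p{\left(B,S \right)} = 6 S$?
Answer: $-112655$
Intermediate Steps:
$P{\left(k \right)} = \left(-1 + 2 k^{2}\right) \left(-2 + k\right)$ ($P{\left(k \right)} = \left(-2 + k\right) \left(\left(k^{2} + k^{2}\right) - 1\right) = \left(-2 + k\right) \left(2 k^{2} - 1\right) = \left(-2 + k\right) \left(-1 + 2 k^{2}\right) = \left(-1 + 2 k^{2}\right) \left(-2 + k\right)$)
$D{\left(V,Z \right)} = 2 - V - 4 V^{2} + 2 V^{3}$
$p{\left(-4,6 \right)} D{\left(-11,-5 \right)} + 133 = 6 \cdot 6 \left(2 - -11 - 4 \left(-11\right)^{2} + 2 \left(-11\right)^{3}\right) + 133 = 36 \left(2 + 11 - 484 + 2 \left(-1331\right)\right) + 133 = 36 \left(2 + 11 - 484 - 2662\right) + 133 = 36 \left(-3133\right) + 133 = -112788 + 133 = -112655$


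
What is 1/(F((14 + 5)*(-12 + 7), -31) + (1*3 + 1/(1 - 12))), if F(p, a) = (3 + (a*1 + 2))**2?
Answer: 11/7468 ≈ 0.0014730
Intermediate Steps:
F(p, a) = (5 + a)**2 (F(p, a) = (3 + (a + 2))**2 = (3 + (2 + a))**2 = (5 + a)**2)
1/(F((14 + 5)*(-12 + 7), -31) + (1*3 + 1/(1 - 12))) = 1/((5 - 31)**2 + (1*3 + 1/(1 - 12))) = 1/((-26)**2 + (3 + 1/(-11))) = 1/(676 + (3 - 1/11)) = 1/(676 + 32/11) = 1/(7468/11) = 11/7468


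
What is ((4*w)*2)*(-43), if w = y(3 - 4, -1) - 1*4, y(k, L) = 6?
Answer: -688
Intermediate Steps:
w = 2 (w = 6 - 1*4 = 6 - 4 = 2)
((4*w)*2)*(-43) = ((4*2)*2)*(-43) = (8*2)*(-43) = 16*(-43) = -688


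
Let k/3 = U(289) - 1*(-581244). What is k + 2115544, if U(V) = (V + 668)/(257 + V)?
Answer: 702389189/182 ≈ 3.8593e+6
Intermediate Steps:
U(V) = (668 + V)/(257 + V)
k = 317360181/182 (k = 3*((668 + 289)/(257 + 289) - 1*(-581244)) = 3*(957/546 + 581244) = 3*((1/546)*957 + 581244) = 3*(319/182 + 581244) = 3*(105786727/182) = 317360181/182 ≈ 1.7437e+6)
k + 2115544 = 317360181/182 + 2115544 = 702389189/182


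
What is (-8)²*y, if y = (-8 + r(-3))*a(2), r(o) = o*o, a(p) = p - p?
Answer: 0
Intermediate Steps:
a(p) = 0
r(o) = o²
y = 0 (y = (-8 + (-3)²)*0 = (-8 + 9)*0 = 1*0 = 0)
(-8)²*y = (-8)²*0 = 64*0 = 0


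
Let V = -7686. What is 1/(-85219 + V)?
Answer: -1/92905 ≈ -1.0764e-5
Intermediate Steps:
1/(-85219 + V) = 1/(-85219 - 7686) = 1/(-92905) = -1/92905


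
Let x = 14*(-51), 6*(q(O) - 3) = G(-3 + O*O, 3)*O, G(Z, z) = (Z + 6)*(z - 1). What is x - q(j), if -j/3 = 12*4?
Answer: 994755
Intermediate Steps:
j = -144 (j = -36*4 = -3*48 = -144)
G(Z, z) = (-1 + z)*(6 + Z) (G(Z, z) = (6 + Z)*(-1 + z) = (-1 + z)*(6 + Z))
q(O) = 3 + O*(6 + 2*O²)/6 (q(O) = 3 + ((-6 - (-3 + O*O) + 6*3 + (-3 + O*O)*3)*O)/6 = 3 + ((-6 - (-3 + O²) + 18 + (-3 + O²)*3)*O)/6 = 3 + ((-6 + (3 - O²) + 18 + (-9 + 3*O²))*O)/6 = 3 + ((6 + 2*O²)*O)/6 = 3 + (O*(6 + 2*O²))/6 = 3 + O*(6 + 2*O²)/6)
x = -714
x - q(j) = -714 - (3 - 144 + (⅓)*(-144)³) = -714 - (3 - 144 + (⅓)*(-2985984)) = -714 - (3 - 144 - 995328) = -714 - 1*(-995469) = -714 + 995469 = 994755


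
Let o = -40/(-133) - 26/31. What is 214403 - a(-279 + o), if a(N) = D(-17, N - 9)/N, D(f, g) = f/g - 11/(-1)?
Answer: 293968874260514229/1371104042470 ≈ 2.1440e+5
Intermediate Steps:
o = -2218/4123 (o = -40*(-1/133) - 26*1/31 = 40/133 - 26/31 = -2218/4123 ≈ -0.53796)
D(f, g) = 11 + f/g (D(f, g) = f/g - 11*(-1) = f/g + 11 = 11 + f/g)
a(N) = (11 - 17/(-9 + N))/N (a(N) = (11 - 17/(N - 9))/N = (11 - 17/(-9 + N))/N)
214403 - a(-279 + o) = 214403 - (-116 + 11*(-279 - 2218/4123))/((-279 - 2218/4123)*(-9 + (-279 - 2218/4123))) = 214403 - (-116 + 11*(-1152535/4123))/((-1152535/4123)*(-9 - 1152535/4123)) = 214403 - (-4123)*(-116 - 12677885/4123)/(1152535*(-1189642/4123)) = 214403 - (-4123)*(-4123)*(-13156153)/(1152535*1189642*4123) = 214403 - 1*(-54242818819/1371104042470) = 214403 + 54242818819/1371104042470 = 293968874260514229/1371104042470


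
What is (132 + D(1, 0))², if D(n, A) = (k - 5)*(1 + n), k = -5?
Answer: 12544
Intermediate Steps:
D(n, A) = -10 - 10*n (D(n, A) = (-5 - 5)*(1 + n) = -10*(1 + n) = -10 - 10*n)
(132 + D(1, 0))² = (132 + (-10 - 10*1))² = (132 + (-10 - 10))² = (132 - 20)² = 112² = 12544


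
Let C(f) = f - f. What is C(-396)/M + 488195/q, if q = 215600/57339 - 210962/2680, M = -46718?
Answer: -37510101560700/5759271059 ≈ -6513.0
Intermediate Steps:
C(f) = 0
q = -5759271059/76834260 (q = 215600*(1/57339) - 210962*1/2680 = 215600/57339 - 105481/1340 = -5759271059/76834260 ≈ -74.957)
C(-396)/M + 488195/q = 0/(-46718) + 488195/(-5759271059/76834260) = 0*(-1/46718) + 488195*(-76834260/5759271059) = 0 - 37510101560700/5759271059 = -37510101560700/5759271059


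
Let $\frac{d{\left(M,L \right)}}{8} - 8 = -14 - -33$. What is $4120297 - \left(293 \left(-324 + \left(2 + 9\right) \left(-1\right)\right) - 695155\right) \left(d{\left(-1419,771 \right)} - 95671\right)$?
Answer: $-75721285753$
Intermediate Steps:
$d{\left(M,L \right)} = 216$ ($d{\left(M,L \right)} = 64 + 8 \left(-14 - -33\right) = 64 + 8 \left(-14 + 33\right) = 64 + 8 \cdot 19 = 64 + 152 = 216$)
$4120297 - \left(293 \left(-324 + \left(2 + 9\right) \left(-1\right)\right) - 695155\right) \left(d{\left(-1419,771 \right)} - 95671\right) = 4120297 - \left(293 \left(-324 + \left(2 + 9\right) \left(-1\right)\right) - 695155\right) \left(216 - 95671\right) = 4120297 - \left(293 \left(-324 + 11 \left(-1\right)\right) - 695155\right) \left(-95455\right) = 4120297 - \left(293 \left(-324 - 11\right) - 695155\right) \left(-95455\right) = 4120297 - \left(293 \left(-335\right) - 695155\right) \left(-95455\right) = 4120297 - \left(-98155 - 695155\right) \left(-95455\right) = 4120297 - \left(-793310\right) \left(-95455\right) = 4120297 - 75725406050 = -75721285753$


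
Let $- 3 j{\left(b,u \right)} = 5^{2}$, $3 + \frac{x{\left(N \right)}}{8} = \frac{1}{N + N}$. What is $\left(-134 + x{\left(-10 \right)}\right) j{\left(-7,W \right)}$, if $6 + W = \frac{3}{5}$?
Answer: $1320$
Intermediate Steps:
$W = - \frac{27}{5}$ ($W = -6 + \frac{3}{5} = - \frac{27}{5} \approx -5.4$)
$x{\left(N \right)} = -24 + \frac{4}{N}$ ($x{\left(N \right)} = -24 + \frac{8}{N + N} = -24 + \frac{8}{2 N} = -24 + 8 \frac{1}{2 N} = -24 + \frac{4}{N}$)
$j{\left(b,u \right)} = - \frac{25}{3}$ ($j{\left(b,u \right)} = - \frac{5^{2}}{3} = \left(- \frac{1}{3}\right) 25 = - \frac{25}{3}$)
$\left(-134 + x{\left(-10 \right)}\right) j{\left(-7,W \right)} = \left(-134 - \left(24 - \frac{4}{-10}\right)\right) \left(- \frac{25}{3}\right) = \left(-134 + \left(-24 + 4 \left(- \frac{1}{10}\right)\right)\right) \left(- \frac{25}{3}\right) = \left(-134 - \frac{122}{5}\right) \left(- \frac{25}{3}\right) = \left(- \frac{792}{5}\right) \left(- \frac{25}{3}\right) = 1320$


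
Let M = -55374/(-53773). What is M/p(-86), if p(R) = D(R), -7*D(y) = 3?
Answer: -129206/53773 ≈ -2.4028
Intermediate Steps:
D(y) = -3/7 (D(y) = -⅐*3 = -3/7)
p(R) = -3/7
M = 55374/53773 (M = -55374*(-1/53773) = 55374/53773 ≈ 1.0298)
M/p(-86) = 55374/(53773*(-3/7)) = (55374/53773)*(-7/3) = -129206/53773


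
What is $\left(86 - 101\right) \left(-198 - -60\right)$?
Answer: $2070$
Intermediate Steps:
$\left(86 - 101\right) \left(-198 - -60\right) = - 15 \left(-198 + 60\right) = \left(-15\right) \left(-138\right) = 2070$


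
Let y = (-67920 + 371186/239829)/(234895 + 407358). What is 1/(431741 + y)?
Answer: 154030894737/66501436235832623 ≈ 2.3162e-6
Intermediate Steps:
y = -16288814494/154030894737 (y = (-67920 + 371186*(1/239829))/642253 = (-67920 + 371186/239829)*(1/642253) = -16288814494/239829*1/642253 = -16288814494/154030894737 ≈ -0.10575)
1/(431741 + y) = 1/(431741 - 16288814494/154030894737) = 1/(66501436235832623/154030894737) = 154030894737/66501436235832623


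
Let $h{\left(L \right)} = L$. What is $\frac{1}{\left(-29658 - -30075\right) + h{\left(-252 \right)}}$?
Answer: $\frac{1}{165} \approx 0.0060606$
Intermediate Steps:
$\frac{1}{\left(-29658 - -30075\right) + h{\left(-252 \right)}} = \frac{1}{\left(-29658 - -30075\right) - 252} = \frac{1}{\left(-29658 + 30075\right) - 252} = \frac{1}{417 - 252} = \frac{1}{165}$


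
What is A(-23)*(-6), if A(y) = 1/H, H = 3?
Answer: -2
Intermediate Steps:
A(y) = ⅓ (A(y) = 1/3 = ⅓)
A(-23)*(-6) = (⅓)*(-6) = -2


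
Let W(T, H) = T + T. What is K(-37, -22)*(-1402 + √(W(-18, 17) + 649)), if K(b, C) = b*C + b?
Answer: -1089354 + 777*√613 ≈ -1.0701e+6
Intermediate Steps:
W(T, H) = 2*T
K(b, C) = b + C*b (K(b, C) = C*b + b = b + C*b)
K(-37, -22)*(-1402 + √(W(-18, 17) + 649)) = (-37*(1 - 22))*(-1402 + √(2*(-18) + 649)) = (-37*(-21))*(-1402 + √(-36 + 649)) = 777*(-1402 + √613) = -1089354 + 777*√613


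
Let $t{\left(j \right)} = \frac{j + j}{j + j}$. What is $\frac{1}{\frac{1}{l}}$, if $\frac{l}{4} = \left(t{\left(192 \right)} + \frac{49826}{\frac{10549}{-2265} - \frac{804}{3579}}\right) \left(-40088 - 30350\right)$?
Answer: $\frac{37930548788197336}{13191977} \approx 2.8753 \cdot 10^{9}$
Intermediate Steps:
$t{\left(j \right)} = 1$ ($t{\left(j \right)} = \frac{2 j}{2 j} = 2 j \frac{1}{2 j} = 1$)
$l = \frac{37930548788197336}{13191977}$ ($l = 4 \left(1 + \frac{49826}{\frac{10549}{-2265} - \frac{804}{3579}}\right) \left(-40088 - 30350\right) = 4 \left(1 + \frac{49826}{10549 \left(- \frac{1}{2265}\right) - \frac{268}{1193}}\right) \left(-70438\right) = 4 \left(1 + \frac{49826}{- \frac{10549}{2265} - \frac{268}{1193}}\right) \left(-70438\right) = 4 \left(1 + \frac{49826}{- \frac{13191977}{2702145}}\right) \left(-70438\right) = 4 \left(1 + 49826 \left(- \frac{2702145}{13191977}\right)\right) \left(-70438\right) = 4 \left(1 - \frac{134637076770}{13191977}\right) \left(-70438\right) = 4 \left(\left(- \frac{134623884793}{13191977}\right) \left(-70438\right)\right) = 4 \cdot \frac{9482637197049334}{13191977} = \frac{37930548788197336}{13191977} \approx 2.8753 \cdot 10^{9}$)
$\frac{1}{\frac{1}{l}} = \frac{1}{\frac{1}{\frac{37930548788197336}{13191977}}} = \frac{1}{\frac{13191977}{37930548788197336}} = \frac{37930548788197336}{13191977}$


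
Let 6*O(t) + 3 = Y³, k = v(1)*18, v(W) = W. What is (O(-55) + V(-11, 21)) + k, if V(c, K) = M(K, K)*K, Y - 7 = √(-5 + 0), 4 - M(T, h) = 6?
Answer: 91/6 + 71*I*√5/3 ≈ 15.167 + 52.92*I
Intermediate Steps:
M(T, h) = -2 (M(T, h) = 4 - 1*6 = 4 - 6 = -2)
Y = 7 + I*√5 (Y = 7 + √(-5 + 0) = 7 + √(-5) = 7 + I*√5 ≈ 7.0 + 2.2361*I)
k = 18 (k = 1*18 = 18)
V(c, K) = -2*K
O(t) = -½ + (7 + I*√5)³/6
(O(-55) + V(-11, 21)) + k = ((235/6 + 71*I*√5/3) - 2*21) + 18 = ((235/6 + 71*I*√5/3) - 42) + 18 = (-17/6 + 71*I*√5/3) + 18 = 91/6 + 71*I*√5/3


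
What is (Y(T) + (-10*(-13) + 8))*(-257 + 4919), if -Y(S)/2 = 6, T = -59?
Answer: 587412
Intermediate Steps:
Y(S) = -12 (Y(S) = -2*6 = -12)
(Y(T) + (-10*(-13) + 8))*(-257 + 4919) = (-12 + (-10*(-13) + 8))*(-257 + 4919) = (-12 + (130 + 8))*4662 = (-12 + 138)*4662 = 126*4662 = 587412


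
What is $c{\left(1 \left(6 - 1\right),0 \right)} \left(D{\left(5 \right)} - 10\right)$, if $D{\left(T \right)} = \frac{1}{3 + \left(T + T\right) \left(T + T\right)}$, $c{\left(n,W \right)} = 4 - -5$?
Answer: $- \frac{9261}{103} \approx -89.913$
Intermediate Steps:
$c{\left(n,W \right)} = 9$ ($c{\left(n,W \right)} = 4 + 5 = 9$)
$D{\left(T \right)} = \frac{1}{3 + 4 T^{2}}$ ($D{\left(T \right)} = \frac{1}{3 + 2 T 2 T} = \frac{1}{3 + 4 T^{2}}$)
$c{\left(1 \left(6 - 1\right),0 \right)} \left(D{\left(5 \right)} - 10\right) = 9 \left(\frac{1}{3 + 4 \cdot 5^{2}} - 10\right) = 9 \left(\frac{1}{3 + 4 \cdot 25} - 10\right) = 9 \left(\frac{1}{3 + 100} - 10\right) = 9 \left(\frac{1}{103} - 10\right) = 9 \left(- \frac{1029}{103}\right) = - \frac{9261}{103}$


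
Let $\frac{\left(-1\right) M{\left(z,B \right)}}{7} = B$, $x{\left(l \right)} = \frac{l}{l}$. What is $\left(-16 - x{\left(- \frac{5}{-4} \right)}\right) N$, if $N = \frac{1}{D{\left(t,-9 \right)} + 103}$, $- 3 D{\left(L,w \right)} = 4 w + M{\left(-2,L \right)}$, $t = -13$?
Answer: $- \frac{51}{254} \approx -0.20079$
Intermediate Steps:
$x{\left(l \right)} = 1$
$M{\left(z,B \right)} = - 7 B$
$D{\left(L,w \right)} = - \frac{4 w}{3} + \frac{7 L}{3}$ ($D{\left(L,w \right)} = - \frac{4 w - 7 L}{3} = - \frac{- 7 L + 4 w}{3} = - \frac{4 w}{3} + \frac{7 L}{3}$)
$N = \frac{3}{254}$ ($N = \frac{1}{\left(\left(- \frac{4}{3}\right) \left(-9\right) + \frac{7}{3} \left(-13\right)\right) + 103} = \frac{1}{\left(12 - \frac{91}{3}\right) + 103} = \frac{1}{- \frac{55}{3} + 103} = \frac{1}{\frac{254}{3}} = \frac{3}{254} \approx 0.011811$)
$\left(-16 - x{\left(- \frac{5}{-4} \right)}\right) N = \left(-16 - 1\right) \frac{3}{254} = \left(-17\right) \frac{3}{254} = - \frac{51}{254}$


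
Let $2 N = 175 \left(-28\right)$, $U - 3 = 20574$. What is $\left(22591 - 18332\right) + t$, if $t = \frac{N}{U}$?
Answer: $\frac{87634993}{20577} \approx 4258.9$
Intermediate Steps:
$U = 20577$ ($U = 3 + 20574 = 20577$)
$N = -2450$ ($N = \frac{175 \left(-28\right)}{2} = \frac{1}{2} \left(-4900\right) = -2450$)
$t = - \frac{2450}{20577} \approx -0.11906$
$\left(22591 - 18332\right) + t = \left(22591 - 18332\right) - \frac{2450}{20577} = 4259 - \frac{2450}{20577} = \frac{87634993}{20577}$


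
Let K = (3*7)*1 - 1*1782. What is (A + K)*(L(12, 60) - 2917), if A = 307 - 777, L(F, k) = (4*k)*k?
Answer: -25618573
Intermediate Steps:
L(F, k) = 4*k²
A = -470
K = -1761 (K = 21*1 - 1782 = 21 - 1782 = -1761)
(A + K)*(L(12, 60) - 2917) = (-470 - 1761)*(4*60² - 2917) = -2231*(4*3600 - 2917) = -2231*(14400 - 2917) = -2231*11483 = -25618573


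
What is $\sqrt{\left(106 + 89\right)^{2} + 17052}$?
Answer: $\sqrt{55077} \approx 234.68$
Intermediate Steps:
$\sqrt{\left(106 + 89\right)^{2} + 17052} = \sqrt{195^{2} + 17052} = \sqrt{38025 + 17052} = \sqrt{55077}$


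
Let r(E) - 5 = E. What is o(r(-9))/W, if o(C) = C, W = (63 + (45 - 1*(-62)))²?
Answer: -1/7225 ≈ -0.00013841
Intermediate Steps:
W = 28900 (W = (63 + (45 + 62))² = (63 + 107)² = 170² = 28900)
r(E) = 5 + E
o(r(-9))/W = (5 - 9)/28900 = -4*1/28900 = -1/7225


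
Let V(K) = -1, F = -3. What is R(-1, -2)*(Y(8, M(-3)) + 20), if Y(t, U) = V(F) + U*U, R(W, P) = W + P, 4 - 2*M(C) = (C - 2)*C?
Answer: -591/4 ≈ -147.75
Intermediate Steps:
M(C) = 2 - C*(-2 + C)/2 (M(C) = 2 - (C - 2)*C/2 = 2 - (-2 + C)*C/2 = 2 - C*(-2 + C)/2)
R(W, P) = P + W
Y(t, U) = -1 + U² (Y(t, U) = -1 + U*U = -1 + U²)
R(-1, -2)*(Y(8, M(-3)) + 20) = (-2 - 1)*((-1 + (2 - 3 - ½*(-3)²)²) + 20) = -3*((-1 + (2 - 3 - ½*9)²) + 20) = -3*((-1 + (2 - 3 - 9/2)²) + 20) = -3*((-1 + (-11/2)²) + 20) = -3*((-1 + 121/4) + 20) = -3*(117/4 + 20) = -3*197/4 = -591/4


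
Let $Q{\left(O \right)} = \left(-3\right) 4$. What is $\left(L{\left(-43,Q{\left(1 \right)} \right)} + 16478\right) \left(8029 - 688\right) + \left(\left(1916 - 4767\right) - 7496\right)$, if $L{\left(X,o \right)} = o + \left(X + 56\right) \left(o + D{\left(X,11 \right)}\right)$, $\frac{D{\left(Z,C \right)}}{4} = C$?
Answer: $123920415$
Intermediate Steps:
$D{\left(Z,C \right)} = 4 C$
$Q{\left(O \right)} = -12$
$L{\left(X,o \right)} = o + \left(44 + o\right) \left(56 + X\right)$ ($L{\left(X,o \right)} = o + \left(X + 56\right) \left(o + 4 \cdot 11\right) = o + \left(56 + X\right) \left(o + 44\right) = o + \left(56 + X\right) \left(44 + o\right) = o + \left(44 + o\right) \left(56 + X\right)$)
$\left(L{\left(-43,Q{\left(1 \right)} \right)} + 16478\right) \left(8029 - 688\right) + \left(\left(1916 - 4767\right) - 7496\right) = \left(\left(2464 + 44 \left(-43\right) + 57 \left(-12\right) - -516\right) + 16478\right) \left(8029 - 688\right) + \left(\left(1916 - 4767\right) - 7496\right) = \left(\left(2464 - 1892 - 684 + 516\right) + 16478\right) 7341 - 10347 = \left(404 + 16478\right) 7341 - 10347 = 16882 \cdot 7341 - 10347 = 123930762 - 10347 = 123920415$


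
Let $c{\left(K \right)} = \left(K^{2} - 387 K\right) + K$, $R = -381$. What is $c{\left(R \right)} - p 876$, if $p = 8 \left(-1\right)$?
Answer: $299235$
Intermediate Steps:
$p = -8$
$c{\left(K \right)} = K^{2} - 386 K$
$c{\left(R \right)} - p 876 = - 381 \left(-386 - 381\right) - \left(-8\right) 876 = \left(-381\right) \left(-767\right) - -7008 = 292227 + 7008 = 299235$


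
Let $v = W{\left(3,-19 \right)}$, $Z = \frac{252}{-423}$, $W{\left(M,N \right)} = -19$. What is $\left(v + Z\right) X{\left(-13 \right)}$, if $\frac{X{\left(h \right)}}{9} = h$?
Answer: $\frac{107757}{47} \approx 2292.7$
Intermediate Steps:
$X{\left(h \right)} = 9 h$
$Z = - \frac{28}{47}$ ($Z = 252 \left(- \frac{1}{423}\right) = - \frac{28}{47} \approx -0.59575$)
$v = -19$
$\left(v + Z\right) X{\left(-13 \right)} = \left(-19 - \frac{28}{47}\right) 9 \left(-13\right) = \left(- \frac{921}{47}\right) \left(-117\right) = \frac{107757}{47}$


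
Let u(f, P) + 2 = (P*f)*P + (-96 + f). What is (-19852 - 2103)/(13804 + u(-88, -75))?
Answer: 21955/481382 ≈ 0.045608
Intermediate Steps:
u(f, P) = -98 + f + f*P² (u(f, P) = -2 + ((P*f)*P + (-96 + f)) = -2 + (f*P² + (-96 + f)) = -2 + (-96 + f + f*P²) = -98 + f + f*P²)
(-19852 - 2103)/(13804 + u(-88, -75)) = (-19852 - 2103)/(13804 + (-98 - 88 - 88*(-75)²)) = -21955/(13804 + (-98 - 88 - 88*5625)) = -21955/(13804 + (-98 - 88 - 495000)) = -21955/(13804 - 495186) = -21955/(-481382) = -21955*(-1/481382) = 21955/481382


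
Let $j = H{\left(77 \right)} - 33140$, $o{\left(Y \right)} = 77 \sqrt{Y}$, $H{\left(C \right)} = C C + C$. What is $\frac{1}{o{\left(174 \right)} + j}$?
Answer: $- \frac{13567}{367611155} - \frac{77 \sqrt{174}}{735222310} \approx -3.8287 \cdot 10^{-5}$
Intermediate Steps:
$H{\left(C \right)} = C + C^{2}$ ($H{\left(C \right)} = C^{2} + C = C + C^{2}$)
$j = -27134$ ($j = 77 \left(1 + 77\right) - 33140 = 77 \cdot 78 - 33140 = 6006 - 33140 = -27134$)
$\frac{1}{o{\left(174 \right)} + j} = \frac{1}{77 \sqrt{174} - 27134} = \frac{1}{-27134 + 77 \sqrt{174}}$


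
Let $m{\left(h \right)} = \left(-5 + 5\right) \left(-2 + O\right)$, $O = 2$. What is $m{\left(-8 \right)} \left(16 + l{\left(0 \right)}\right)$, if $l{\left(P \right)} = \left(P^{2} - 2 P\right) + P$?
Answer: $0$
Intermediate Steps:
$l{\left(P \right)} = P^{2} - P$
$m{\left(h \right)} = 0$ ($m{\left(h \right)} = \left(-5 + 5\right) \left(-2 + 2\right) = 0 \cdot 0 = 0$)
$m{\left(-8 \right)} \left(16 + l{\left(0 \right)}\right) = 0 \left(16 + 0 \left(-1 + 0\right)\right) = 0 \left(16 + 0 \left(-1\right)\right) = 0 \left(16 + 0\right) = 0 \cdot 16 = 0$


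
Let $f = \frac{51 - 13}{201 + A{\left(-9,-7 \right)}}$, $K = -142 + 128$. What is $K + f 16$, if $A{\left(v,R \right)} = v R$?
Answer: $- \frac{386}{33} \approx -11.697$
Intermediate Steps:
$K = -14$
$A{\left(v,R \right)} = R v$
$f = \frac{19}{132}$ ($f = \frac{51 - 13}{201 - -63} = \frac{38}{201 + 63} = \frac{38}{264} = 38 \cdot \frac{1}{264} = \frac{19}{132} \approx 0.14394$)
$K + f 16 = -14 + \frac{19}{132} \cdot 16 = -14 + \frac{76}{33} = - \frac{386}{33}$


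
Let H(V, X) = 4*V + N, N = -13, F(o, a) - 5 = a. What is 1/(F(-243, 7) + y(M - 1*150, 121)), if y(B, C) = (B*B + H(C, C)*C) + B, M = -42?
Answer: 1/93675 ≈ 1.0675e-5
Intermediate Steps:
F(o, a) = 5 + a
H(V, X) = -13 + 4*V (H(V, X) = 4*V - 13 = -13 + 4*V)
y(B, C) = B + B² + C*(-13 + 4*C) (y(B, C) = (B*B + (-13 + 4*C)*C) + B = (B² + C*(-13 + 4*C)) + B = B + B² + C*(-13 + 4*C))
1/(F(-243, 7) + y(M - 1*150, 121)) = 1/((5 + 7) + ((-42 - 1*150) + (-42 - 1*150)² + 121*(-13 + 4*121))) = 1/(12 + ((-42 - 150) + (-42 - 150)² + 121*(-13 + 484))) = 1/(12 + (-192 + (-192)² + 121*471)) = 1/(12 + (-192 + 36864 + 56991)) = 1/(12 + 93663) = 1/93675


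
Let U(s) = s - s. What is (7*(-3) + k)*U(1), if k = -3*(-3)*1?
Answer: 0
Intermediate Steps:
k = 9 (k = 9*1 = 9)
U(s) = 0
(7*(-3) + k)*U(1) = (7*(-3) + 9)*0 = (-21 + 9)*0 = -12*0 = 0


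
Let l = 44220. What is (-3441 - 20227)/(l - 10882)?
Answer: -11834/16669 ≈ -0.70994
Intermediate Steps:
(-3441 - 20227)/(l - 10882) = (-3441 - 20227)/(44220 - 10882) = -23668/33338 = -23668*1/33338 = -11834/16669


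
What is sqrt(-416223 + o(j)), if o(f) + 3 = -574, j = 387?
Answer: 20*I*sqrt(1042) ≈ 645.6*I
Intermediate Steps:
o(f) = -577 (o(f) = -3 - 574 = -577)
sqrt(-416223 + o(j)) = sqrt(-416223 - 577) = sqrt(-416800) = 20*I*sqrt(1042)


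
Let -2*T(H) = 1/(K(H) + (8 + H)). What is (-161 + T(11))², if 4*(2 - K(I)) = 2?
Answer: 43586404/1681 ≈ 25929.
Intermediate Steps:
K(I) = 3/2 (K(I) = 2 - ¼*2 = 2 - ½ = 3/2)
T(H) = -1/(2*(19/2 + H)) (T(H) = -1/(2*(3/2 + (8 + H))) = -1/(2*(19/2 + H)))
(-161 + T(11))² = (-161 - 1/(19 + 2*11))² = (-161 - 1/(19 + 22))² = (-161 - 1/41)² = (-6602/41)² = 43586404/1681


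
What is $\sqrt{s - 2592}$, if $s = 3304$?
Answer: $2 \sqrt{178} \approx 26.683$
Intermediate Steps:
$\sqrt{s - 2592} = \sqrt{3304 - 2592} = \sqrt{712} = 2 \sqrt{178}$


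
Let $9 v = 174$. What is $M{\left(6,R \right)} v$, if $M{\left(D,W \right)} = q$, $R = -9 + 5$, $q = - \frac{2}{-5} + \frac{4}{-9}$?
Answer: $- \frac{116}{135} \approx -0.85926$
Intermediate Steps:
$q = - \frac{2}{45}$ ($q = \left(-2\right) \left(- \frac{1}{5}\right) + 4 \left(- \frac{1}{9}\right) = \frac{2}{5} - \frac{4}{9} = - \frac{2}{45} \approx -0.044444$)
$R = -4$
$M{\left(D,W \right)} = - \frac{2}{45}$
$v = \frac{58}{3}$ ($v = \frac{1}{9} \cdot 174 = \frac{58}{3} \approx 19.333$)
$M{\left(6,R \right)} v = \left(- \frac{2}{45}\right) \frac{58}{3} = - \frac{116}{135}$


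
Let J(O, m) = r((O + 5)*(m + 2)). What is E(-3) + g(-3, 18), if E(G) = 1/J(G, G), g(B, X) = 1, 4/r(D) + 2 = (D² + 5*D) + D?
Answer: -3/2 ≈ -1.5000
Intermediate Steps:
r(D) = 4/(-2 + D² + 6*D) (r(D) = 4/(-2 + ((D² + 5*D) + D)) = 4/(-2 + (D² + 6*D)) = 4/(-2 + D² + 6*D))
J(O, m) = 4/(-2 + (2 + m)²*(5 + O)² + 6*(2 + m)*(5 + O)) (J(O, m) = 4/(-2 + ((O + 5)*(m + 2))² + 6*((O + 5)*(m + 2))) = 4/(-2 + ((5 + O)*(2 + m))² + 6*((5 + O)*(2 + m))) = 4/(-2 + ((2 + m)*(5 + O))² + 6*((2 + m)*(5 + O))) = 4/(-2 + (2 + m)²*(5 + O)² + 6*(2 + m)*(5 + O)))
E(G) = 29/2 + (10 + G² + 7*G)²/4 + 3*G²/2 + 21*G/2 (E(G) = 1/(4/(58 + (10 + 2*G + 5*G + G*G)² + 12*G + 30*G + 6*G*G)) = 1/(4/(58 + (10 + 2*G + 5*G + G²)² + 12*G + 30*G + 6*G²)) = 1/(4/(58 + (10 + G² + 7*G)² + 12*G + 30*G + 6*G²)) = 1/(4/(58 + (10 + G² + 7*G)² + 6*G² + 42*G)) = 29/2 + (10 + G² + 7*G)²/4 + 3*G²/2 + 21*G/2)
E(-3) + g(-3, 18) = (79/2 + (¼)*(-3)⁴ + (7/2)*(-3)³ + (75/4)*(-3)² + (91/2)*(-3)) + 1 = (79/2 + (¼)*81 + (7/2)*(-27) + (75/4)*9 - 273/2) + 1 = (79/2 + 81/4 - 189/2 + 675/4 - 273/2) + 1 = -5/2 + 1 = -3/2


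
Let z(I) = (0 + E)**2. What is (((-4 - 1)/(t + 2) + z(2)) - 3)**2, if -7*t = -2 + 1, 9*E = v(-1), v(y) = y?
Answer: 185761/6561 ≈ 28.313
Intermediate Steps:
E = -1/9 (E = (1/9)*(-1) = -1/9 ≈ -0.11111)
z(I) = 1/81 (z(I) = (0 - 1/9)**2 = (-1/9)**2 = 1/81)
t = 1/7 (t = -(-2 + 1)/7 = -1/7*(-1) = 1/7 ≈ 0.14286)
(((-4 - 1)/(t + 2) + z(2)) - 3)**2 = (((-4 - 1)/(1/7 + 2) + 1/81) - 3)**2 = ((-5/15/7 + 1/81) - 3)**2 = ((-5*7/15 + 1/81) - 3)**2 = ((-7/3 + 1/81) - 3)**2 = (-188/81 - 3)**2 = (-431/81)**2 = 185761/6561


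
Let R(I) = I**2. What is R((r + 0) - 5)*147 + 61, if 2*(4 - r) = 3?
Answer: 3919/4 ≈ 979.75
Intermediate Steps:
r = 5/2 (r = 4 - 1/2*3 = 4 - 3/2 = 5/2 ≈ 2.5000)
R((r + 0) - 5)*147 + 61 = ((5/2 + 0) - 5)**2*147 + 61 = (5/2 - 5)**2*147 + 61 = (-5/2)**2*147 + 61 = (25/4)*147 + 61 = 3675/4 + 61 = 3919/4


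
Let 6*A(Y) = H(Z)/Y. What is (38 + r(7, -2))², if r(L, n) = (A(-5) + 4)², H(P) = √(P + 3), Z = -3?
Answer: 2916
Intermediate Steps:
H(P) = √(3 + P)
A(Y) = 0 (A(Y) = (√(3 - 3)/Y)/6 = (√0/Y)/6 = (0/Y)/6 = (⅙)*0 = 0)
r(L, n) = 16 (r(L, n) = (0 + 4)² = 4² = 16)
(38 + r(7, -2))² = (38 + 16)² = 54² = 2916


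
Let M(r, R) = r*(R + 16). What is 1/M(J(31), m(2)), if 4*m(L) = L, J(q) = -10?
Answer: -1/165 ≈ -0.0060606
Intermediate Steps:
m(L) = L/4
M(r, R) = r*(16 + R)
1/M(J(31), m(2)) = 1/(-10*(16 + (¼)*2)) = 1/(-10*(16 + ½)) = 1/(-10*33/2) = 1/(-165) = -1/165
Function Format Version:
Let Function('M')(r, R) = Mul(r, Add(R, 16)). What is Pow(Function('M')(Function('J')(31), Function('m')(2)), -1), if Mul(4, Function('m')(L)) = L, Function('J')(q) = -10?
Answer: Rational(-1, 165) ≈ -0.0060606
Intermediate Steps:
Function('m')(L) = Mul(Rational(1, 4), L)
Function('M')(r, R) = Mul(r, Add(16, R))
Pow(Function('M')(Function('J')(31), Function('m')(2)), -1) = Pow(Mul(-10, Add(16, Mul(Rational(1, 4), 2))), -1) = Pow(Mul(-10, Add(16, Rational(1, 2))), -1) = Pow(Mul(-10, Rational(33, 2)), -1) = Pow(-165, -1) = Rational(-1, 165)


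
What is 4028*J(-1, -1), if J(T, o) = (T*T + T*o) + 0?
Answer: 8056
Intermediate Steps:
J(T, o) = T² + T*o (J(T, o) = (T² + T*o) + 0 = T² + T*o)
4028*J(-1, -1) = 4028*(-(-1 - 1)) = 4028*(-1*(-2)) = 4028*2 = 8056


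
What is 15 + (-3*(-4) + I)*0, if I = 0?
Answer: 15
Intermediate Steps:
15 + (-3*(-4) + I)*0 = 15 + (-3*(-4) + 0)*0 = 15 + (12 + 0)*0 = 15 + 12*0 = 15 + 0 = 15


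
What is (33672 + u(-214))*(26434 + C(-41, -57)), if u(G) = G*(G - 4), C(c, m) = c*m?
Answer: 2311001804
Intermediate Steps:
u(G) = G*(-4 + G)
(33672 + u(-214))*(26434 + C(-41, -57)) = (33672 - 214*(-4 - 214))*(26434 - 41*(-57)) = (33672 - 214*(-218))*(26434 + 2337) = (33672 + 46652)*28771 = 80324*28771 = 2311001804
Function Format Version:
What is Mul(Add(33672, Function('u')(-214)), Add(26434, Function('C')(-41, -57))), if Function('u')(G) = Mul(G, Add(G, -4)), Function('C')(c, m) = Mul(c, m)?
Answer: 2311001804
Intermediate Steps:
Function('u')(G) = Mul(G, Add(-4, G))
Mul(Add(33672, Function('u')(-214)), Add(26434, Function('C')(-41, -57))) = Mul(Add(33672, Mul(-214, Add(-4, -214))), Add(26434, Mul(-41, -57))) = Mul(Add(33672, Mul(-214, -218)), Add(26434, 2337)) = Mul(Add(33672, 46652), 28771) = Mul(80324, 28771) = 2311001804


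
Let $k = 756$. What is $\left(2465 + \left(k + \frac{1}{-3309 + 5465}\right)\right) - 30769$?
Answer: $- \frac{59393487}{2156} \approx -27548.0$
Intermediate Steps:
$\left(2465 + \left(k + \frac{1}{-3309 + 5465}\right)\right) - 30769 = \left(2465 + \left(756 + \frac{1}{-3309 + 5465}\right)\right) - 30769 = \left(2465 + \left(756 + \frac{1}{2156}\right)\right) - 30769 = \left(2465 + \frac{1629937}{2156}\right) - 30769 = \frac{6944477}{2156} - 30769 = - \frac{59393487}{2156}$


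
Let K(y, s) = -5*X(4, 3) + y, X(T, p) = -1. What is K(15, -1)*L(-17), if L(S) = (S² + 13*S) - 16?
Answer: 1040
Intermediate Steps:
L(S) = -16 + S² + 13*S
K(y, s) = 5 + y (K(y, s) = -5*(-1) + y = 5 + y)
K(15, -1)*L(-17) = (5 + 15)*(-16 + (-17)² + 13*(-17)) = 20*(-16 + 289 - 221) = 20*52 = 1040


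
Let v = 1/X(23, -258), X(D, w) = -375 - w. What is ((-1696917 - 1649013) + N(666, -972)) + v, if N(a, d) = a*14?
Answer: -390382903/117 ≈ -3.3366e+6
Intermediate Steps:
N(a, d) = 14*a
v = -1/117 (v = 1/(-375 - 1*(-258)) = 1/(-375 + 258) = 1/(-117) = -1/117 ≈ -0.0085470)
((-1696917 - 1649013) + N(666, -972)) + v = ((-1696917 - 1649013) + 14*666) - 1/117 = (-3345930 + 9324) - 1/117 = -3336606 - 1/117 = -390382903/117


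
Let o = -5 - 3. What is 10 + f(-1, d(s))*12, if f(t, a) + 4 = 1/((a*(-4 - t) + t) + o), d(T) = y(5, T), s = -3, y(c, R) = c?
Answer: -77/2 ≈ -38.500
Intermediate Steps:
o = -8
d(T) = 5
f(t, a) = -4 + 1/(-8 + t + a*(-4 - t)) (f(t, a) = -4 + 1/((a*(-4 - t) + t) - 8) = -4 + 1/((t + a*(-4 - t)) - 8) = -4 + 1/(-8 + t + a*(-4 - t)))
10 + f(-1, d(s))*12 = 10 + ((-33 - 16*5 + 4*(-1) - 4*5*(-1))/(8 - 1*(-1) + 4*5 + 5*(-1)))*12 = 10 + ((-33 - 80 - 4 + 20)/(8 + 1 + 20 - 5))*12 = 10 + (-97/24)*12 = 10 + ((1/24)*(-97))*12 = 10 - 97/24*12 = 10 - 97/2 = -77/2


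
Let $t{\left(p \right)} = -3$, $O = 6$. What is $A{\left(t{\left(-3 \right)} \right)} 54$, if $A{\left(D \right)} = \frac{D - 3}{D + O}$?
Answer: $-108$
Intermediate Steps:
$A{\left(D \right)} = \frac{-3 + D}{6 + D}$ ($A{\left(D \right)} = \frac{D - 3}{D + 6} = \frac{-3 + D}{6 + D}$)
$A{\left(t{\left(-3 \right)} \right)} 54 = \frac{-3 - 3}{6 - 3} \cdot 54 = \frac{1}{3} \left(-6\right) 54 = \left(-2\right) 54 = -108$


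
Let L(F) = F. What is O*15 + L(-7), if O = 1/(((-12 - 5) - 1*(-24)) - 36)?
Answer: -218/29 ≈ -7.5172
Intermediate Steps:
O = -1/29 (O = 1/((-17 + 24) - 36) = 1/(7 - 36) = 1/(-29) = -1/29 ≈ -0.034483)
O*15 + L(-7) = -1/29*15 - 7 = -15/29 - 7 = -218/29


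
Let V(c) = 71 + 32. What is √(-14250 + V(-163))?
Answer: I*√14147 ≈ 118.94*I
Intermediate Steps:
V(c) = 103
√(-14250 + V(-163)) = √(-14250 + 103) = √(-14147) = I*√14147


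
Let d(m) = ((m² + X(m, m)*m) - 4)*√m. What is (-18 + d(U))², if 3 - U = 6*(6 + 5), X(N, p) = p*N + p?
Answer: -3692978400123 + 26148204*I*√7 ≈ -3.693e+12 + 6.9182e+7*I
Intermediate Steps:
X(N, p) = p + N*p (X(N, p) = N*p + p = p + N*p)
U = -63 (U = 3 - 6*(6 + 5) = 3 - 6*11 = 3 - 1*66 = 3 - 66 = -63)
d(m) = √m*(-4 + m² + m²*(1 + m)) (d(m) = ((m² + (m*(1 + m))*m) - 4)*√m = ((m² + m²*(1 + m)) - 4)*√m = (-4 + m² + m²*(1 + m))*√m = √m*(-4 + m² + m²*(1 + m)))
(-18 + d(U))² = (-18 + √(-63)*(-4 + (-63)³ + 2*(-63)²))² = (-18 + (3*I*√7)*(-4 - 250047 + 2*3969))² = (-18 + (3*I*√7)*(-4 - 250047 + 7938))² = (-18 + (3*I*√7)*(-242113))² = (-18 - 726339*I*√7)²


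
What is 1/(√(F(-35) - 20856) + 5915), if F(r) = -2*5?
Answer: 5915/35008091 - I*√20866/35008091 ≈ 0.00016896 - 4.1262e-6*I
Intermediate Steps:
F(r) = -10
1/(√(F(-35) - 20856) + 5915) = 1/(√(-10 - 20856) + 5915) = 1/(√(-20866) + 5915) = 1/(I*√20866 + 5915) = 1/(5915 + I*√20866)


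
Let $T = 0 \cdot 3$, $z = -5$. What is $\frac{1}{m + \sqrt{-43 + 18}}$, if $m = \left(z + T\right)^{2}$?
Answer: $\frac{1}{26} - \frac{i}{130} \approx 0.038462 - 0.0076923 i$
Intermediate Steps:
$T = 0$
$m = 25$ ($m = \left(-5 + 0\right)^{2} = \left(-5\right)^{2} = 25$)
$\frac{1}{m + \sqrt{-43 + 18}} = \frac{1}{25 + \sqrt{-43 + 18}} = \frac{1}{25 + \sqrt{-25}} = \frac{1}{25 + 5 i} = \frac{25 - 5 i}{650}$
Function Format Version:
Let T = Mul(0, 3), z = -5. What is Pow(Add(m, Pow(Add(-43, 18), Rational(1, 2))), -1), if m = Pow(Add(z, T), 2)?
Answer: Add(Rational(1, 26), Mul(Rational(-1, 130), I)) ≈ Add(0.038462, Mul(-0.0076923, I))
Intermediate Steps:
T = 0
m = 25 (m = Pow(Add(-5, 0), 2) = Pow(-5, 2) = 25)
Pow(Add(m, Pow(Add(-43, 18), Rational(1, 2))), -1) = Pow(Add(25, Pow(Add(-43, 18), Rational(1, 2))), -1) = Pow(Add(25, Pow(-25, Rational(1, 2))), -1) = Pow(Add(25, Mul(5, I)), -1) = Mul(Rational(1, 650), Add(25, Mul(-5, I)))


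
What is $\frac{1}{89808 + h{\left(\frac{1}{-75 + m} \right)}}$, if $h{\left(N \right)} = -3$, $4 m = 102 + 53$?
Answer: $\frac{1}{89805} \approx 1.1135 \cdot 10^{-5}$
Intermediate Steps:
$m = \frac{155}{4}$ ($m = \frac{102 + 53}{4} = \frac{1}{4} \cdot 155 = \frac{155}{4} \approx 38.75$)
$\frac{1}{89808 + h{\left(\frac{1}{-75 + m} \right)}} = \frac{1}{89808 - 3} = \frac{1}{89805}$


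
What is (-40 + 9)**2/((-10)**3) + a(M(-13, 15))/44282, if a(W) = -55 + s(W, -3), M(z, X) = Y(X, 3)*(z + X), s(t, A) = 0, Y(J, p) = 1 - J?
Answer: -21305001/22141000 ≈ -0.96224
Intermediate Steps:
M(z, X) = (1 - X)*(X + z) (M(z, X) = (1 - X)*(z + X) = (1 - X)*(X + z))
a(W) = -55 (a(W) = -55 + 0 = -55)
(-40 + 9)**2/((-10)**3) + a(M(-13, 15))/44282 = (-40 + 9)**2/((-10)**3) - 55/44282 = (-31)**2/(-1000) - 55*1/44282 = 961*(-1/1000) - 55/44282 = -961/1000 - 55/44282 = -21305001/22141000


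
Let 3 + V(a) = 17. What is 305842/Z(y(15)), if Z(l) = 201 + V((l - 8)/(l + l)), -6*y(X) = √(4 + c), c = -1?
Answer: 305842/215 ≈ 1422.5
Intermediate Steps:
y(X) = -√3/6 (y(X) = -√(4 - 1)/6 = -√3/6)
V(a) = 14 (V(a) = -3 + 17 = 14)
Z(l) = 215 (Z(l) = 201 + 14 = 215)
305842/Z(y(15)) = 305842/215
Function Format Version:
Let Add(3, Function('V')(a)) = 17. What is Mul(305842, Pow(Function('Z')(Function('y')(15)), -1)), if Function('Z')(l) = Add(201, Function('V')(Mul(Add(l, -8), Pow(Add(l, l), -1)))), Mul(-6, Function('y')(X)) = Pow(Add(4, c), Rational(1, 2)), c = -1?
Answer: Rational(305842, 215) ≈ 1422.5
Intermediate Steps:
Function('y')(X) = Mul(Rational(-1, 6), Pow(3, Rational(1, 2))) (Function('y')(X) = Mul(Rational(-1, 6), Pow(Add(4, -1), Rational(1, 2))) = Mul(Rational(-1, 6), Pow(3, Rational(1, 2))))
Function('V')(a) = 14 (Function('V')(a) = Add(-3, 17) = 14)
Function('Z')(l) = 215 (Function('Z')(l) = Add(201, 14) = 215)
Mul(305842, Pow(Function('Z')(Function('y')(15)), -1)) = Mul(305842, Pow(215, -1)) = Mul(305842, Rational(1, 215)) = Rational(305842, 215)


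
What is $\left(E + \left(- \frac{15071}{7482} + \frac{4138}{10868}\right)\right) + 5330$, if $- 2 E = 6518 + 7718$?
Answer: $- \frac{18190366925}{10164297} \approx -1789.6$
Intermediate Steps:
$E = -7118$ ($E = - \frac{6518 + 7718}{2} = \left(- \frac{1}{2}\right) 14236 = -7118$)
$\left(E + \left(- \frac{15071}{7482} + \frac{4138}{10868}\right)\right) + 5330 = \left(-7118 + \left(- \frac{15071}{7482} + \frac{4138}{10868}\right)\right) + 5330 = \left(-7118 + \left(\left(-15071\right) \frac{1}{7482} + 4138 \cdot \frac{1}{10868}\right)\right) + 5330 = \left(-7118 + \left(- \frac{15071}{7482} + \frac{2069}{5434}\right)\right) + 5330 = \left(-7118 - \frac{16603889}{10164297}\right) + 5330 = - \frac{72366069935}{10164297} + 5330 = - \frac{18190366925}{10164297}$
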